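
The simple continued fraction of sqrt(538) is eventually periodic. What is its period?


Run the CF algorithm for sqrt(538).
a_0 = floor(sqrt(538)) = 23; set m_0=0, q_0=1.
Recurrence: m' = q*a - m,  q' = (d - m'^2)/q,  a' = floor((a_0 + m')/q').
  step 1: m=23, q=9, a=5
  step 2: m=22, q=6, a=7
  step 3: m=20, q=23, a=1
  step 4: m=3, q=23, a=1
  step 5: m=20, q=6, a=7
  step 6: m=22, q=9, a=5
  step 7: m=23, q=1, a=46
a_7 = 2*a_0 = 46, so the period closes here.
sqrt(538) = [23; 5, 7, 1, 1, 7, 5, 46]
Period length = 7

7


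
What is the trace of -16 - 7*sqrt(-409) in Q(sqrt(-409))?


Tr(a + b*sqrt(d)) = (a + b*sqrt(d)) + (a - b*sqrt(d)) = 2a
= 2 * (-16)
= -32

-32


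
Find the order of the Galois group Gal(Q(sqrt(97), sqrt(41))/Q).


The 2 square roots of distinct primes are multiplicatively independent over Q,
so [K:Q] = 2^2 and Gal(K/Q) is isomorphic to (Z/2Z)^2.
|Gal| = 2^2 = 4

4


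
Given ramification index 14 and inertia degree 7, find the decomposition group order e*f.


|D_P| = e * f
= 14 * 7
= 98

98


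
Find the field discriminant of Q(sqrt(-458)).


For K = Q(sqrt(d)) with d squarefree: disc(K) = d if d = 1 mod 4, and disc(K) = 4d if d = 2 or 3 mod 4.
Here d = -458, and d mod 4 = 2.
d = 2 mod 4, not 1 (O_K = Z[sqrt(d)]), so disc(K) = 4d = 4 * (-458) = -1832

-1832


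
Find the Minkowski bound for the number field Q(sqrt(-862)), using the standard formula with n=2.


d = -862, d mod 4 = 2, so disc(K) = 4d = -3448; |disc(K)| = 3448
Imaginary quadratic field, so n = 2, s = r2 = 1, r1 = 0
M = (n!/n^n) * (4/pi)^s * sqrt(|disc(K)|) = (2!/2^2) * (4/pi)^1 * sqrt(3448)
= 0.5 * 1.273240 * 58.719673
= 37.3821

37.3821


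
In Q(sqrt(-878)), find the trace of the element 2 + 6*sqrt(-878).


Tr(a + b*sqrt(d)) = (a + b*sqrt(d)) + (a - b*sqrt(d)) = 2a
= 2 * (2)
= 4

4


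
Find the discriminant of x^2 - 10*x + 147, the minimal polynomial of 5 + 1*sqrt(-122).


The element 5 + 1*sqrt(-122) has minimal polynomial:
x^2 - 10*x + 147
Discriminant = (-10)^2 - 4*(147)
= 100 - 588
= -488

-488


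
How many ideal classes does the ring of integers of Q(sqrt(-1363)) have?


K = Q(sqrt(-1363)). d mod 4 = 1, so D = disc(K) = d = -1363
h(K) equals the number of primitive reduced positive-definite forms (a, b, c) = a*x^2 + b*x*y + c*y^2 with b^2 - 4ac = D,
where reduced means |b| <= a <= c, with b >= 0 whenever |b| = a or a = c, and primitive means gcd(a, b, c) = 1.
Reduced forces 3a^2 <= |D| = 1363, so 1 <= a <= 21; b must have the parity of D, and c = (b^2 - D)/(4a) must be an integer >= a.
Enumerate a = 1..21, b in [-a, a]:
  a=1: (1, 1, 341)  [1]
  a=2..6: none
  a=7: (7, -3, 49), (7, 3, 49)  [2]
  a=8..10: none
  a=11: (11, -1, 31), (11, 1, 31)  [2]
  a=12..18: none
  a=19: (19, 9, 19)  [1]
  a=20..21: none
Total reduced forms: 1 + 2 + 2 + 1 = 6
h = 6

6


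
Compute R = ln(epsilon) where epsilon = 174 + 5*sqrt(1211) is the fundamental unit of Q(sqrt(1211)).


epsilon = 174 + 5*sqrt(1211)
= 347.9971
R = ln(347.9971)
= 5.8522

5.8522


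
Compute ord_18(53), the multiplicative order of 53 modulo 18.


We want ord_18(53), the smallest k >= 1 with 53^k = 1 mod 18.
n = 18 = 2 * 3^2, phi(18) = 6; the order divides phi(n).
Divisors of 6: 1, 2, 3, 6
Repeated squaring mod 18: 53^1 = 17, 53^2 = 1, 53^4 = 1
Test divisors in increasing order:
  k=1: 53^1 = 17 mod 18
  k=2: 53^2 = 1 mod 18  <- first divisor giving 1
Order = 2

2


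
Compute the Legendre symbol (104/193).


p = 193 is prime, so compute (104/193) with the reciprocity algorithm (Jacobi-symbol steps: pull out 2s via (2/n), flip via reciprocity, reduce):
  pull out 2: (2/193) = +1  (since 193 mod 8 = 1)
  pull out 2: (2/193) = +1  (since 193 mod 8 = 1)
  pull out 2: (2/193) = +1  (since 193 mod 8 = 1)
  reciprocity: (13/193) -> +(193/13)
  reduce: (11/13)
  reciprocity: (11/13) -> +(13/11)
  reduce: (2/11)
  pull out 2: (2/11) = -1  (since 11 mod 8 = 3)
  (1/11) = 1
Product of signs = -1
(104/193) = -1

-1


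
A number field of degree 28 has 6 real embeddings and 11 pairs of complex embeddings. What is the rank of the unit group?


By Dirichlet's unit theorem:
rank = r1 + r2 - 1
= 6 + 11 - 1
= 16

16


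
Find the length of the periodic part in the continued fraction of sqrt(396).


Run the CF algorithm for sqrt(396).
a_0 = floor(sqrt(396)) = 19; set m_0=0, q_0=1.
Recurrence: m' = q*a - m,  q' = (d - m'^2)/q,  a' = floor((a_0 + m')/q').
  step 1: m=19, q=35, a=1
  step 2: m=16, q=4, a=8
  step 3: m=16, q=35, a=1
  step 4: m=19, q=1, a=38
a_4 = 2*a_0 = 38, so the period closes here.
sqrt(396) = [19; 1, 8, 1, 38]
Period length = 4

4


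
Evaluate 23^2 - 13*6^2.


x^2 - d*y^2
= 23^2 - 13*6^2
= 529 - 468
= 61

61


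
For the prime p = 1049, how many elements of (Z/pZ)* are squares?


For prime p, the number of non-zero quadratic residues is (p-1)/2.
= (1049-1)/2
= 524

524


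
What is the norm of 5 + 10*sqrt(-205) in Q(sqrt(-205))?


N(a + b*sqrt(d)) = a^2 - d*b^2
= (5)^2 - (-205)*(10)^2
= 25 + 20500
= 20525

20525


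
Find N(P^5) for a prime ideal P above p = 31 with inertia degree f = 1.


N(P^a) = p^(a*f)
= 31^(5*1)
= 31^5
= 28629151

28629151


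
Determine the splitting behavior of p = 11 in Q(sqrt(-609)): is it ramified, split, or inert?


K = Q(sqrt(-609)). Since d mod 4 = 3, disc(K) = -2436.
Check p | disc: -2436 mod 11 = 6.
p does not divide disc. Compute Legendre symbol (d/p):
7^((11-1)/2) mod 11 = -1
(d/p) = -1, so p is inert: (p) stays prime with e=1, f=2, g=1.
Therefore p is inert.

inert


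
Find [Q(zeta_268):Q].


The degree equals Euler's totient phi(268).
268 = 2^2 * 67
phi(268) = 132

132


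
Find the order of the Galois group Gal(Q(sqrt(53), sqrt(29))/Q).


The 2 square roots of distinct primes are multiplicatively independent over Q,
so [K:Q] = 2^2 and Gal(K/Q) is isomorphic to (Z/2Z)^2.
|Gal| = 2^2 = 4

4


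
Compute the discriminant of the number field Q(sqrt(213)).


For K = Q(sqrt(d)) with d squarefree: disc(K) = d if d = 1 mod 4, and disc(K) = 4d if d = 2 or 3 mod 4.
Here d = 213, and d mod 4 = 1.
d = 1 mod 4 (O_K = Z[(1+sqrt(d))/2]), so disc(K) = d = 213

213


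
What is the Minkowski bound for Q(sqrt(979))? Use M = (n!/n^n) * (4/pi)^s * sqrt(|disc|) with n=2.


d = 979, d mod 4 = 3, so disc(K) = 4d = 3916; |disc(K)| = 3916
Real quadratic field, so n = 2, s = r2 = 0, r1 = 2
M = (n!/n^n) * (4/pi)^s * sqrt(|disc(K)|) = (2!/2^2) * (4/pi)^0 * sqrt(3916)
= 0.5 * 1.000000 * 62.577951
= 31.2890

31.2890


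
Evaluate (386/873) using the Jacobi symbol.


Compute (386/873) via quadratic reciprocity:
  pull out 2: (2/873) = +1  (since 873 mod 8 = 1)
  reciprocity: (193/873) -> +(873/193)
  reduce: (101/193)
  reciprocity: (101/193) -> +(193/101)
  reduce: (92/101)
  pull out 2: (2/101) = -1  (since 101 mod 8 = 5)
  pull out 2: (2/101) = -1  (since 101 mod 8 = 5)
  reciprocity: (23/101) -> +(101/23)
  reduce: (9/23)
  reciprocity: (9/23) -> +(23/9)
  reduce: (5/9)
  reciprocity: (5/9) -> +(9/5)
  reduce: (4/5)
  pull out 2: (2/5) = -1  (since 5 mod 8 = 5)
  pull out 2: (2/5) = -1  (since 5 mod 8 = 5)
  (1/5) = 1
Product of signs = 1

1


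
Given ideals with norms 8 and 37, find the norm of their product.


N(IJ) = N(I) * N(J)
= 8 * 37
= 296

296


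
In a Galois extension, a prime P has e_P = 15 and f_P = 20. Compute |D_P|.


|D_P| = e * f
= 15 * 20
= 300

300


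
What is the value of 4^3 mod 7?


p = 7 is prime and the exponent is (p-1)/2 = 3, so by Euler's criterion 4^3 = (4/7) = +1 or -1 mod 7.
Compute by square-and-multiply:
  3 = 2 + 1 (binary 11)
  Repeated squaring mod 7: 4^1 = 4, 4^2 = 2
  4^3 = 4^2 * 4^1 = 2 * 4 mod 7
    2 * 4 = 8 = 1 mod 7
  4^3 = 1 mod 7
Result 1: 4 is a quadratic residue mod 7.
4^3 mod 7 = 1

1


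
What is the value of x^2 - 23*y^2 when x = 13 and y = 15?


x^2 - d*y^2
= 13^2 - 23*15^2
= 169 - 5175
= -5006

-5006


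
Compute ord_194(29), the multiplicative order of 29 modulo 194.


We want ord_194(29), the smallest k >= 1 with 29^k = 1 mod 194.
n = 194 = 2 * 97, phi(194) = 96; the order divides phi(n).
Divisors of 96: 1, 2, 3, 4, 6, 8, 12, 16, 24, 32, 48, 96
Repeated squaring mod 194: 29^1 = 29, 29^2 = 65, 29^4 = 151, 29^8 = 103, 29^16 = 133, 29^32 = 35, 29^64 = 61
Test divisors in increasing order:
  k=1: 29^1 = 29 mod 194
  k=2: 29^2 = 65 mod 194
  k=3: 29^3 = 65 * 29 = 139 mod 194
  k=4: 29^4 = 151 mod 194
  k=6: 29^6 = 151 * 65 = 115 mod 194
  k=8: 29^8 = 103 mod 194
  k=12: 29^12 = 103 * 151 = 33 mod 194
  k=16: 29^16 = 133 mod 194
  k=24: 29^24 = 133 * 103 = 119 mod 194
  k=32: 29^32 = 35 mod 194
  k=48: 29^48 = 35 * 133 = 193 mod 194
  k=96: 29^96 = 61 * 35 = 1 mod 194  <- first divisor giving 1
Order = 96

96


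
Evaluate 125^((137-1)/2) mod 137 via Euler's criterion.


p = 137 is prime and the exponent is (p-1)/2 = 68, so by Euler's criterion 125^68 = (125/137) = +1 or -1 mod 137.
Compute by square-and-multiply:
  68 = 64 + 4 (binary 1000100)
  Repeated squaring mod 137: 125^1 = 125, 125^2 = 7, 125^4 = 49, 125^8 = 72, 125^16 = 115, 125^32 = 73, 125^64 = 123
  125^68 = 125^64 * 125^4 = 123 * 49 mod 137
    123 * 49 = 6027 = 136 mod 137
  125^68 = 136 mod 137
Result 136 = p - 1 = -1 mod 137: 125 is a quadratic non-residue mod 137. As a residue in [0, p-1] the value is 136.
125^68 mod 137 = 136

136


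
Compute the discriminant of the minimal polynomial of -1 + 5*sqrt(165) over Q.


The element -1 + 5*sqrt(165) has minimal polynomial:
x^2 + 2*x - 4124
Discriminant = (2)^2 - 4*(-4124)
= 4 + 16496
= 16500

16500


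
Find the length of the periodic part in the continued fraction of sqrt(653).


Run the CF algorithm for sqrt(653).
a_0 = floor(sqrt(653)) = 25; set m_0=0, q_0=1.
Recurrence: m' = q*a - m,  q' = (d - m'^2)/q,  a' = floor((a_0 + m')/q').
  step 1: m=25, q=28, a=1
  step 2: m=3, q=23, a=1
  step 3: m=20, q=11, a=4
  step 4: m=24, q=7, a=7
  step 5: m=25, q=4, a=12
  step 6: m=23, q=31, a=1
  step 7: m=8, q=19, a=1
  step 8: m=11, q=28, a=1
  step 9: m=17, q=13, a=3
  step 10: m=22, q=13, a=3
  step 11: m=17, q=28, a=1
  step 12: m=11, q=19, a=1
  step 13: m=8, q=31, a=1
  step 14: m=23, q=4, a=12
  step 15: m=25, q=7, a=7
  step 16: m=24, q=11, a=4
  step 17: m=20, q=23, a=1
  step 18: m=3, q=28, a=1
  step 19: m=25, q=1, a=50
a_19 = 2*a_0 = 50, so the period closes here.
sqrt(653) = [25; 1, 1, 4, 7, 12, 1, 1, 1, 3, 3, 1, 1, 1, 12, 7, 4, 1, 1, 50]
Period length = 19

19


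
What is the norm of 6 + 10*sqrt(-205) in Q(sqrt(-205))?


N(a + b*sqrt(d)) = a^2 - d*b^2
= (6)^2 - (-205)*(10)^2
= 36 + 20500
= 20536

20536


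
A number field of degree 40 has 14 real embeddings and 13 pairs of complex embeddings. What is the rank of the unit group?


By Dirichlet's unit theorem:
rank = r1 + r2 - 1
= 14 + 13 - 1
= 26

26


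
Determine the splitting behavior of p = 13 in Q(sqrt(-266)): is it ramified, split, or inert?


K = Q(sqrt(-266)). Since d mod 4 = 2, disc(K) = -1064.
Check p | disc: -1064 mod 13 = 2.
p does not divide disc. Compute Legendre symbol (d/p):
7^((13-1)/2) mod 13 = -1
(d/p) = -1, so p is inert: (p) stays prime with e=1, f=2, g=1.
Therefore p is inert.

inert


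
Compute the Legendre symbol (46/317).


p = 317 is prime, so compute (46/317) with the reciprocity algorithm (Jacobi-symbol steps: pull out 2s via (2/n), flip via reciprocity, reduce):
  pull out 2: (2/317) = -1  (since 317 mod 8 = 5)
  reciprocity: (23/317) -> +(317/23)
  reduce: (18/23)
  pull out 2: (2/23) = +1  (since 23 mod 8 = 7)
  reciprocity: (9/23) -> +(23/9)
  reduce: (5/9)
  reciprocity: (5/9) -> +(9/5)
  reduce: (4/5)
  pull out 2: (2/5) = -1  (since 5 mod 8 = 5)
  pull out 2: (2/5) = -1  (since 5 mod 8 = 5)
  (1/5) = 1
Product of signs = -1
(46/317) = -1

-1


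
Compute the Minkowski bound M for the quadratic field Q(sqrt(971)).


d = 971, d mod 4 = 3, so disc(K) = 4d = 3884; |disc(K)| = 3884
Real quadratic field, so n = 2, s = r2 = 0, r1 = 2
M = (n!/n^n) * (4/pi)^s * sqrt(|disc(K)|) = (2!/2^2) * (4/pi)^0 * sqrt(3884)
= 0.5 * 1.000000 * 62.321746
= 31.1609

31.1609


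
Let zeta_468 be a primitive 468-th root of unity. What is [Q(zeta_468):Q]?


The degree equals Euler's totient phi(468).
468 = 2^2 * 3^2 * 13
phi(468) = 144

144


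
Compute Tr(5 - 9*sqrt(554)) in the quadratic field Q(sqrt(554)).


Tr(a + b*sqrt(d)) = (a + b*sqrt(d)) + (a - b*sqrt(d)) = 2a
= 2 * (5)
= 10

10


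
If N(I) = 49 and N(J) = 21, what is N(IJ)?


N(IJ) = N(I) * N(J)
= 49 * 21
= 1029

1029


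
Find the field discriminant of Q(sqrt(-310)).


For K = Q(sqrt(d)) with d squarefree: disc(K) = d if d = 1 mod 4, and disc(K) = 4d if d = 2 or 3 mod 4.
Here d = -310, and d mod 4 = 2.
d = 2 mod 4, not 1 (O_K = Z[sqrt(d)]), so disc(K) = 4d = 4 * (-310) = -1240

-1240


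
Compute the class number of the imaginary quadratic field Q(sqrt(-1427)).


K = Q(sqrt(-1427)). d mod 4 = 1, so D = disc(K) = d = -1427
h(K) equals the number of primitive reduced positive-definite forms (a, b, c) = a*x^2 + b*x*y + c*y^2 with b^2 - 4ac = D,
where reduced means |b| <= a <= c, with b >= 0 whenever |b| = a or a = c, and primitive means gcd(a, b, c) = 1.
Reduced forces 3a^2 <= |D| = 1427, so 1 <= a <= 21; b must have the parity of D, and c = (b^2 - D)/(4a) must be an integer >= a.
Enumerate a = 1..21, b in [-a, a]:
  a=1: (1, 1, 357)  [1]
  a=2: none
  a=3: (3, -1, 119), (3, 1, 119)  [2]
  a=4..6: none
  a=7: (7, -1, 51), (7, 1, 51)  [2]
  a=8: none
  a=9: (9, -7, 41), (9, 7, 41)  [2]
  a=10: none
  a=11: (11, -5, 33), (11, 5, 33)  [2]
  a=12: none
  a=13: (13, -9, 29), (13, 9, 29)  [2]
  a=14..16: none
  a=17: (17, -1, 21), (17, 1, 21)  [2]
  a=18: none
  a=19: (19, -13, 21), (19, 13, 21)  [2]
  a=20..21: none
Total reduced forms: 1 + 2 + 2 + 2 + 2 + 2 + 2 + 2 = 15
h = 15

15


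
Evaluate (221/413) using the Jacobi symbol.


Compute (221/413) via quadratic reciprocity:
  reciprocity: (221/413) -> +(413/221)
  reduce: (192/221)
  pull out 2: (2/221) = -1  (since 221 mod 8 = 5)
  pull out 2: (2/221) = -1  (since 221 mod 8 = 5)
  pull out 2: (2/221) = -1  (since 221 mod 8 = 5)
  pull out 2: (2/221) = -1  (since 221 mod 8 = 5)
  pull out 2: (2/221) = -1  (since 221 mod 8 = 5)
  pull out 2: (2/221) = -1  (since 221 mod 8 = 5)
  reciprocity: (3/221) -> +(221/3)
  reduce: (2/3)
  pull out 2: (2/3) = -1  (since 3 mod 8 = 3)
  (1/3) = 1
Product of signs = -1

-1


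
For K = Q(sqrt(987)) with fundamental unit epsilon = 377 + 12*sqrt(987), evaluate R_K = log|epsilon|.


epsilon = 377 + 12*sqrt(987)
= 753.9987
R = ln(753.9987)
= 6.6254

6.6254


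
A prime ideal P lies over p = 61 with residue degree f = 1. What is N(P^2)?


N(P^a) = p^(a*f)
= 61^(2*1)
= 61^2
= 3721

3721


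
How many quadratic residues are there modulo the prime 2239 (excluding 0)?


For prime p, the number of non-zero quadratic residues is (p-1)/2.
= (2239-1)/2
= 1119

1119


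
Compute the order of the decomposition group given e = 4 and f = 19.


|D_P| = e * f
= 4 * 19
= 76

76


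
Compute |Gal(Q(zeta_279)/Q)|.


|Gal(Q(zeta_279)/Q)| = phi(279)
= 180

180


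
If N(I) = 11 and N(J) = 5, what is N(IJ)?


N(IJ) = N(I) * N(J)
= 11 * 5
= 55

55


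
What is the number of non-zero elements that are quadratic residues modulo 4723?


For prime p, the number of non-zero quadratic residues is (p-1)/2.
= (4723-1)/2
= 2361

2361


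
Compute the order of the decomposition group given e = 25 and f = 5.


|D_P| = e * f
= 25 * 5
= 125

125


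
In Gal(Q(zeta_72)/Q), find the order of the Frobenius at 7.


The Frobenius at p in Gal(Q(zeta_n)/Q) = (Z/nZ)* is the class of p, so its order is ord_72(7), the smallest k >= 1 with 7^k = 1 mod 72.
n = 72 = 2^3 * 3^2, phi(72) = 24; the order divides phi(n).
Divisors of 24: 1, 2, 3, 4, 6, 8, 12, 24
Repeated squaring mod 72: 7^1 = 7, 7^2 = 49, 7^4 = 25, 7^8 = 49, 7^16 = 25
Test divisors in increasing order:
  k=1: 7^1 = 7 mod 72
  k=2: 7^2 = 49 mod 72
  k=3: 7^3 = 49 * 7 = 55 mod 72
  k=4: 7^4 = 25 mod 72
  k=6: 7^6 = 25 * 49 = 1 mod 72  <- first divisor giving 1
Order = 6

6


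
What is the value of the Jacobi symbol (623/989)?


Compute (623/989) via quadratic reciprocity:
  reciprocity: (623/989) -> +(989/623)
  reduce: (366/623)
  pull out 2: (2/623) = +1  (since 623 mod 8 = 7)
  reciprocity: (183/623) -> -(623/183)
  reduce: (74/183)
  pull out 2: (2/183) = +1  (since 183 mod 8 = 7)
  reciprocity: (37/183) -> +(183/37)
  reduce: (35/37)
  reciprocity: (35/37) -> +(37/35)
  reduce: (2/35)
  pull out 2: (2/35) = -1  (since 35 mod 8 = 3)
  (1/35) = 1
Product of signs = 1

1


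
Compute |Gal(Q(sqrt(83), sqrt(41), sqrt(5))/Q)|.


The 3 square roots of distinct primes are multiplicatively independent over Q,
so [K:Q] = 2^3 and Gal(K/Q) is isomorphic to (Z/2Z)^3.
|Gal| = 2^3 = 8

8


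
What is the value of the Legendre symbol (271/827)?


p = 827 is prime, so compute (271/827) with the reciprocity algorithm (Jacobi-symbol steps: pull out 2s via (2/n), flip via reciprocity, reduce):
  reciprocity: (271/827) -> -(827/271)
  reduce: (14/271)
  pull out 2: (2/271) = +1  (since 271 mod 8 = 7)
  reciprocity: (7/271) -> -(271/7)
  reduce: (5/7)
  reciprocity: (5/7) -> +(7/5)
  reduce: (2/5)
  pull out 2: (2/5) = -1  (since 5 mod 8 = 5)
  (1/5) = 1
Product of signs = -1
(271/827) = -1

-1


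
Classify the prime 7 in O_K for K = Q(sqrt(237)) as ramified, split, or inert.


K = Q(sqrt(237)). Since d mod 4 = 1, disc(K) = 237.
Check p | disc: 237 mod 7 = 6.
p does not divide disc. Compute Legendre symbol (d/p):
6^((7-1)/2) mod 7 = -1
(d/p) = -1, so p is inert: (p) stays prime with e=1, f=2, g=1.
Therefore p is inert.

inert


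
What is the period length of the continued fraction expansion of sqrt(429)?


Run the CF algorithm for sqrt(429).
a_0 = floor(sqrt(429)) = 20; set m_0=0, q_0=1.
Recurrence: m' = q*a - m,  q' = (d - m'^2)/q,  a' = floor((a_0 + m')/q').
  step 1: m=20, q=29, a=1
  step 2: m=9, q=12, a=2
  step 3: m=15, q=17, a=2
  step 4: m=19, q=4, a=9
  step 5: m=17, q=35, a=1
  step 6: m=18, q=3, a=12
  step 7: m=18, q=35, a=1
  step 8: m=17, q=4, a=9
  step 9: m=19, q=17, a=2
  step 10: m=15, q=12, a=2
  step 11: m=9, q=29, a=1
  step 12: m=20, q=1, a=40
a_12 = 2*a_0 = 40, so the period closes here.
sqrt(429) = [20; 1, 2, 2, 9, 1, 12, 1, 9, 2, 2, 1, 40]
Period length = 12

12


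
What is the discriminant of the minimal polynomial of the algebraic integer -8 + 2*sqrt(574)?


The element -8 + 2*sqrt(574) has minimal polynomial:
x^2 + 16*x - 2232
Discriminant = (16)^2 - 4*(-2232)
= 256 + 8928
= 9184

9184


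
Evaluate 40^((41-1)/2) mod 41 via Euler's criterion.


p = 41 is prime and the exponent is (p-1)/2 = 20, so by Euler's criterion 40^20 = (40/41) = +1 or -1 mod 41.
Compute by square-and-multiply:
  20 = 16 + 4 (binary 10100)
  Repeated squaring mod 41: 40^1 = 40, 40^2 = 1, 40^4 = 1, 40^8 = 1, 40^16 = 1
  40^20 = 40^16 * 40^4 = 1 * 1 mod 41
    1 * 1 = 1 = 1 mod 41
  40^20 = 1 mod 41
Result 1: 40 is a quadratic residue mod 41.
40^20 mod 41 = 1

1


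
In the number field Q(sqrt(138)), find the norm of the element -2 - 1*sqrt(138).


N(a + b*sqrt(d)) = a^2 - d*b^2
= (-2)^2 - (138)*(-1)^2
= 4 - 138
= -134

-134


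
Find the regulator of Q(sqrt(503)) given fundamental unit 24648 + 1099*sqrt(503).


epsilon = 24648 + 1099*sqrt(503)
= 49296.0000
R = ln(49296.0000)
= 10.8056

10.8056


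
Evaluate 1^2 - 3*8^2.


x^2 - d*y^2
= 1^2 - 3*8^2
= 1 - 192
= -191

-191


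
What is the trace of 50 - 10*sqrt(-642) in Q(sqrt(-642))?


Tr(a + b*sqrt(d)) = (a + b*sqrt(d)) + (a - b*sqrt(d)) = 2a
= 2 * (50)
= 100

100


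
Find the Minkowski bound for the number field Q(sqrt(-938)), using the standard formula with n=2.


d = -938, d mod 4 = 2, so disc(K) = 4d = -3752; |disc(K)| = 3752
Imaginary quadratic field, so n = 2, s = r2 = 1, r1 = 0
M = (n!/n^n) * (4/pi)^s * sqrt(|disc(K)|) = (2!/2^2) * (4/pi)^1 * sqrt(3752)
= 0.5 * 1.273240 * 61.253571
= 38.9952

38.9952


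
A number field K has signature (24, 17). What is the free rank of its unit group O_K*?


By Dirichlet's unit theorem:
rank = r1 + r2 - 1
= 24 + 17 - 1
= 40

40


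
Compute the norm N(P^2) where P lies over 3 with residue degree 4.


N(P^a) = p^(a*f)
= 3^(2*4)
= 3^8
= 6561

6561


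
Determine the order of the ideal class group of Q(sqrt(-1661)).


K = Q(sqrt(-1661)). d mod 4 = 3, so D = disc(K) = 4d = -6644
h(K) equals the number of primitive reduced positive-definite forms (a, b, c) = a*x^2 + b*x*y + c*y^2 with b^2 - 4ac = D,
where reduced means |b| <= a <= c, with b >= 0 whenever |b| = a or a = c, and primitive means gcd(a, b, c) = 1.
Reduced forces 3a^2 <= |D| = 6644, so 1 <= a <= 47; b must have the parity of D, and c = (b^2 - D)/(4a) must be an integer >= a.
Enumerate a = 1..47, b in [-a, a]:
  a=1: (1, 0, 1661)  [1]
  a=2: (2, 2, 831)  [1]
  a=3: (3, -2, 554), (3, 2, 554)  [2]
  a=4: none
  a=5: (5, -4, 333), (5, 4, 333)  [2]
  a=6: (6, -2, 277), (6, 2, 277)  [2]
  a=7..8: none
  a=9: (9, -4, 185), (9, 4, 185)  [2]
  a=10: (10, -6, 167), (10, 6, 167)  [2]
  a=11: (11, 0, 151)  [1]
  a=12: none
  a=13: (13, -8, 129), (13, 8, 129)  [2]
  a=14: none
  a=15: (15, -14, 114), (15, -4, 111), (15, 4, 111), (15, 14, 114)  [4]
  a=16..17: none
  a=18: (18, -14, 95), (18, 14, 95)  [2]
  a=19: (19, -14, 90), (19, 14, 90)  [2]
  a=20..21: none
  a=22: (22, 22, 81)  [1]
  a=23: (23, -16, 75), (23, 16, 75)  [2]
  a=24: none
  a=25: (25, -16, 69), (25, 16, 69)  [2]
  a=26: (26, -18, 67), (26, 18, 67)  [2]
  a=27: (27, -22, 66), (27, 22, 66)  [2]
  a=28..29: none
  a=30: (30, -26, 61), (30, -14, 57), (30, 14, 57), (30, 26, 61)  [4]
  a=31..32: none
  a=33: (33, -22, 54), (33, 22, 54)  [2]
  a=34..36: none
  a=37: (37, -4, 45), (37, 4, 45)  [2]
  a=38: (38, -14, 45), (38, 14, 45)  [2]
  a=39: (39, -34, 50), (39, -8, 43), (39, 8, 43), (39, 34, 50)  [4]
  a=40: none
  a=41: (41, -30, 46), (41, 30, 46)  [2]
  a=42..47: none
Total reduced forms: 1 + 1 + 2 + 2 + 2 + 2 + 2 + 1 + 2 + 4 + 2 + 2 + 1 + 2 + 2 + 2 + 2 + 4 + 2 + 2 + 2 + 4 + 2 = 48
h = 48

48


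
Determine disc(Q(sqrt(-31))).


For K = Q(sqrt(d)) with d squarefree: disc(K) = d if d = 1 mod 4, and disc(K) = 4d if d = 2 or 3 mod 4.
Here d = -31, and d mod 4 = 1.
d = 1 mod 4 (O_K = Z[(1+sqrt(d))/2]), so disc(K) = d = -31

-31


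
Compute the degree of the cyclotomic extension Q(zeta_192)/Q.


The degree equals Euler's totient phi(192).
192 = 2^6 * 3
phi(192) = 64

64


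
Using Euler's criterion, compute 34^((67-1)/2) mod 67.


p = 67 is prime and the exponent is (p-1)/2 = 33, so by Euler's criterion 34^33 = (34/67) = +1 or -1 mod 67.
Compute by square-and-multiply:
  33 = 32 + 1 (binary 100001)
  Repeated squaring mod 67: 34^1 = 34, 34^2 = 17, 34^4 = 21, 34^8 = 39, 34^16 = 47, 34^32 = 65
  34^33 = 34^32 * 34^1 = 65 * 34 mod 67
    65 * 34 = 2210 = 66 mod 67
  34^33 = 66 mod 67
Result 66 = p - 1 = -1 mod 67: 34 is a quadratic non-residue mod 67. As a residue in [0, p-1] the value is 66.
34^33 mod 67 = 66

66


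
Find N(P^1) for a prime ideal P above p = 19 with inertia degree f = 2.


N(P^a) = p^(a*f)
= 19^(1*2)
= 19^2
= 361

361


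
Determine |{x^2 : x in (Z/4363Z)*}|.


For prime p, the number of non-zero quadratic residues is (p-1)/2.
= (4363-1)/2
= 2181

2181


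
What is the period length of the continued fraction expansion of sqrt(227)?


Run the CF algorithm for sqrt(227).
a_0 = floor(sqrt(227)) = 15; set m_0=0, q_0=1.
Recurrence: m' = q*a - m,  q' = (d - m'^2)/q,  a' = floor((a_0 + m')/q').
  step 1: m=15, q=2, a=15
  step 2: m=15, q=1, a=30
a_2 = 2*a_0 = 30, so the period closes here.
sqrt(227) = [15; 15, 30]
Period length = 2

2


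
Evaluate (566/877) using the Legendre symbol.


p = 877 is prime, so compute (566/877) with the reciprocity algorithm (Jacobi-symbol steps: pull out 2s via (2/n), flip via reciprocity, reduce):
  pull out 2: (2/877) = -1  (since 877 mod 8 = 5)
  reciprocity: (283/877) -> +(877/283)
  reduce: (28/283)
  pull out 2: (2/283) = -1  (since 283 mod 8 = 3)
  pull out 2: (2/283) = -1  (since 283 mod 8 = 3)
  reciprocity: (7/283) -> -(283/7)
  reduce: (3/7)
  reciprocity: (3/7) -> -(7/3)
  reduce: (1/3)
  (1/3) = 1
Product of signs = -1
(566/877) = -1

-1


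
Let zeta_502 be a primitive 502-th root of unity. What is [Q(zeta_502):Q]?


The degree equals Euler's totient phi(502).
502 = 2 * 251
phi(502) = 250

250


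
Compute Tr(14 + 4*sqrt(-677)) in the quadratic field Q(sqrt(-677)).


Tr(a + b*sqrt(d)) = (a + b*sqrt(d)) + (a - b*sqrt(d)) = 2a
= 2 * (14)
= 28

28


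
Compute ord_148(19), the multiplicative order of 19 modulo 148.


We want ord_148(19), the smallest k >= 1 with 19^k = 1 mod 148.
n = 148 = 2^2 * 37, phi(148) = 72; the order divides phi(n).
Divisors of 72: 1, 2, 3, 4, 6, 8, 9, 12, 18, 24, 36, 72
Repeated squaring mod 148: 19^1 = 19, 19^2 = 65, 19^4 = 81, 19^8 = 49, 19^16 = 33, 19^32 = 53, 19^64 = 145
Test divisors in increasing order:
  k=1: 19^1 = 19 mod 148
  k=2: 19^2 = 65 mod 148
  k=3: 19^3 = 65 * 19 = 51 mod 148
  k=4: 19^4 = 81 mod 148
  k=6: 19^6 = 81 * 65 = 85 mod 148
  k=8: 19^8 = 49 mod 148
  k=9: 19^9 = 49 * 19 = 43 mod 148
  k=12: 19^12 = 49 * 81 = 121 mod 148
  k=18: 19^18 = 33 * 65 = 73 mod 148
  k=24: 19^24 = 33 * 49 = 137 mod 148
  k=36: 19^36 = 53 * 81 = 1 mod 148  <- first divisor giving 1
Order = 36

36


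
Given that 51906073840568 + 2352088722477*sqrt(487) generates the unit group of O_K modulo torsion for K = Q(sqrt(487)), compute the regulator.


epsilon = 51906073840568 + 2352088722477*sqrt(487)
= 1.0381e+14
R = ln(1.0381e+14)
= 32.2736

32.2736


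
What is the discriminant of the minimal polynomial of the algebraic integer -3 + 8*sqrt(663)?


The element -3 + 8*sqrt(663) has minimal polynomial:
x^2 + 6*x - 42423
Discriminant = (6)^2 - 4*(-42423)
= 36 + 169692
= 169728

169728


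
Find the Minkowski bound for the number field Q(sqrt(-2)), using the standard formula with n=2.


d = -2, d mod 4 = 2, so disc(K) = 4d = -8; |disc(K)| = 8
Imaginary quadratic field, so n = 2, s = r2 = 1, r1 = 0
M = (n!/n^n) * (4/pi)^s * sqrt(|disc(K)|) = (2!/2^2) * (4/pi)^1 * sqrt(8)
= 0.5 * 1.273240 * 2.828427
= 1.8006

1.8006


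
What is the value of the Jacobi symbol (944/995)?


Compute (944/995) via quadratic reciprocity:
  pull out 2: (2/995) = -1  (since 995 mod 8 = 3)
  pull out 2: (2/995) = -1  (since 995 mod 8 = 3)
  pull out 2: (2/995) = -1  (since 995 mod 8 = 3)
  pull out 2: (2/995) = -1  (since 995 mod 8 = 3)
  reciprocity: (59/995) -> -(995/59)
  reduce: (51/59)
  reciprocity: (51/59) -> -(59/51)
  reduce: (8/51)
  pull out 2: (2/51) = -1  (since 51 mod 8 = 3)
  pull out 2: (2/51) = -1  (since 51 mod 8 = 3)
  pull out 2: (2/51) = -1  (since 51 mod 8 = 3)
  (1/51) = 1
Product of signs = -1

-1


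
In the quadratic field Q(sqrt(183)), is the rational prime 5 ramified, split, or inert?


K = Q(sqrt(183)). Since d mod 4 = 3, disc(K) = 732.
Check p | disc: 732 mod 5 = 2.
p does not divide disc. Compute Legendre symbol (d/p):
3^((5-1)/2) mod 5 = -1
(d/p) = -1, so p is inert: (p) stays prime with e=1, f=2, g=1.
Therefore p is inert.

inert


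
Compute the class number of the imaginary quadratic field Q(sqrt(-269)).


K = Q(sqrt(-269)). d mod 4 = 3, so D = disc(K) = 4d = -1076
h(K) equals the number of primitive reduced positive-definite forms (a, b, c) = a*x^2 + b*x*y + c*y^2 with b^2 - 4ac = D,
where reduced means |b| <= a <= c, with b >= 0 whenever |b| = a or a = c, and primitive means gcd(a, b, c) = 1.
Reduced forces 3a^2 <= |D| = 1076, so 1 <= a <= 18; b must have the parity of D, and c = (b^2 - D)/(4a) must be an integer >= a.
Enumerate a = 1..18, b in [-a, a]:
  a=1: (1, 0, 269)  [1]
  a=2: (2, 2, 135)  [1]
  a=3: (3, -2, 90), (3, 2, 90)  [2]
  a=4: none
  a=5: (5, -2, 54), (5, 2, 54)  [2]
  a=6: (6, -2, 45), (6, 2, 45)  [2]
  a=7: (7, -4, 39), (7, 4, 39)  [2]
  a=8: none
  a=9: (9, -2, 30), (9, 2, 30)  [2]
  a=10: (10, -2, 27), (10, 2, 27)  [2]
  a=11..12: none
  a=13: (13, -4, 21), (13, 4, 21)  [2]
  a=14: (14, -10, 21), (14, 10, 21)  [2]
  a=15: (15, -8, 19), (15, -2, 18), (15, 2, 18), (15, 8, 19)  [4]
  a=16..18: none
Total reduced forms: 1 + 1 + 2 + 2 + 2 + 2 + 2 + 2 + 2 + 2 + 4 = 22
h = 22

22


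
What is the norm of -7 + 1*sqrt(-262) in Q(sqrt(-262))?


N(a + b*sqrt(d)) = a^2 - d*b^2
= (-7)^2 - (-262)*(1)^2
= 49 + 262
= 311

311


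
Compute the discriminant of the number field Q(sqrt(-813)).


For K = Q(sqrt(d)) with d squarefree: disc(K) = d if d = 1 mod 4, and disc(K) = 4d if d = 2 or 3 mod 4.
Here d = -813, and d mod 4 = 3.
d = 3 mod 4, not 1 (O_K = Z[sqrt(d)]), so disc(K) = 4d = 4 * (-813) = -3252

-3252


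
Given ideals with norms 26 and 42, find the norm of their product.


N(IJ) = N(I) * N(J)
= 26 * 42
= 1092

1092


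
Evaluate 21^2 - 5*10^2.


x^2 - d*y^2
= 21^2 - 5*10^2
= 441 - 500
= -59

-59


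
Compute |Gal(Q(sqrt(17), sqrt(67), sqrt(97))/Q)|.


The 3 square roots of distinct primes are multiplicatively independent over Q,
so [K:Q] = 2^3 and Gal(K/Q) is isomorphic to (Z/2Z)^3.
|Gal| = 2^3 = 8

8


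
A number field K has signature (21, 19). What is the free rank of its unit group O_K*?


By Dirichlet's unit theorem:
rank = r1 + r2 - 1
= 21 + 19 - 1
= 39

39


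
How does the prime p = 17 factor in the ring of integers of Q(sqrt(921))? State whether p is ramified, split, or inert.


K = Q(sqrt(921)). Since d mod 4 = 1, disc(K) = 921.
Check p | disc: 921 mod 17 = 3.
p does not divide disc. Compute Legendre symbol (d/p):
3^((17-1)/2) mod 17 = -1
(d/p) = -1, so p is inert: (p) stays prime with e=1, f=2, g=1.
Therefore p is inert.

inert


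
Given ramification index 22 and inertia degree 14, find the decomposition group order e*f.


|D_P| = e * f
= 22 * 14
= 308

308


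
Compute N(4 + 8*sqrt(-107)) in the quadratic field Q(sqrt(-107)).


N(a + b*sqrt(d)) = a^2 - d*b^2
= (4)^2 - (-107)*(8)^2
= 16 + 6848
= 6864

6864


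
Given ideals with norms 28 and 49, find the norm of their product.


N(IJ) = N(I) * N(J)
= 28 * 49
= 1372

1372


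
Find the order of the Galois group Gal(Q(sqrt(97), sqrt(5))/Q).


The 2 square roots of distinct primes are multiplicatively independent over Q,
so [K:Q] = 2^2 and Gal(K/Q) is isomorphic to (Z/2Z)^2.
|Gal| = 2^2 = 4

4


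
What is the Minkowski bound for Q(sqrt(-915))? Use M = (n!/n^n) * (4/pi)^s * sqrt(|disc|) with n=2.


d = -915, d mod 4 = 1, so disc(K) = d = -915; |disc(K)| = 915
Imaginary quadratic field, so n = 2, s = r2 = 1, r1 = 0
M = (n!/n^n) * (4/pi)^s * sqrt(|disc(K)|) = (2!/2^2) * (4/pi)^1 * sqrt(915)
= 0.5 * 1.273240 * 30.248967
= 19.2571

19.2571


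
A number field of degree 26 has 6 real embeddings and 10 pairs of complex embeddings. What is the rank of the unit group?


By Dirichlet's unit theorem:
rank = r1 + r2 - 1
= 6 + 10 - 1
= 15

15


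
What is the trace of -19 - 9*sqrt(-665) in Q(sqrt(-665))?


Tr(a + b*sqrt(d)) = (a + b*sqrt(d)) + (a - b*sqrt(d)) = 2a
= 2 * (-19)
= -38

-38


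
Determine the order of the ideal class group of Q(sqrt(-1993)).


K = Q(sqrt(-1993)). d mod 4 = 3, so D = disc(K) = 4d = -7972
h(K) equals the number of primitive reduced positive-definite forms (a, b, c) = a*x^2 + b*x*y + c*y^2 with b^2 - 4ac = D,
where reduced means |b| <= a <= c, with b >= 0 whenever |b| = a or a = c, and primitive means gcd(a, b, c) = 1.
Reduced forces 3a^2 <= |D| = 7972, so 1 <= a <= 51; b must have the parity of D, and c = (b^2 - D)/(4a) must be an integer >= a.
Enumerate a = 1..51, b in [-a, a]:
  a=1: (1, 0, 1993)  [1]
  a=2: (2, 2, 997)  [1]
  a=3..6: none
  a=7: (7, -6, 286), (7, 6, 286)  [2]
  a=8..10: none
  a=11: (11, -6, 182), (11, 6, 182)  [2]
  a=12: none
  a=13: (13, -6, 154), (13, 6, 154)  [2]
  a=14: (14, -6, 143), (14, 6, 143)  [2]
  a=15..16: none
  a=17: (17, -16, 121), (17, 16, 121)  [2]
  a=18..21: none
  a=22: (22, -6, 91), (22, 6, 91)  [2]
  a=23: (23, -20, 91), (23, 20, 91)  [2]
  a=24..25: none
  a=26: (26, -6, 77), (26, 6, 77)  [2]
  a=27..33: none
  a=34: (34, -18, 61), (34, 18, 61)  [2]
  a=35..40: none
  a=41: (41, -8, 49), (41, 8, 49)  [2]
  a=42..45: none
  a=46: (46, -26, 47), (46, 26, 47)  [2]
  a=47..51: none
Total reduced forms: 1 + 1 + 2 + 2 + 2 + 2 + 2 + 2 + 2 + 2 + 2 + 2 + 2 = 24
h = 24

24


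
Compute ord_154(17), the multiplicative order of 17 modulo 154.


We want ord_154(17), the smallest k >= 1 with 17^k = 1 mod 154.
n = 154 = 2 * 7 * 11, phi(154) = 60; the order divides phi(n).
Divisors of 60: 1, 2, 3, 4, 5, 6, 10, 12, 15, 20, 30, 60
Repeated squaring mod 154: 17^1 = 17, 17^2 = 135, 17^4 = 53, 17^8 = 37, 17^16 = 137, 17^32 = 135
Test divisors in increasing order:
  k=1: 17^1 = 17 mod 154
  k=2: 17^2 = 135 mod 154
  k=3: 17^3 = 135 * 17 = 139 mod 154
  k=4: 17^4 = 53 mod 154
  k=5: 17^5 = 53 * 17 = 131 mod 154
  k=6: 17^6 = 53 * 135 = 71 mod 154
  k=10: 17^10 = 37 * 135 = 67 mod 154
  k=12: 17^12 = 37 * 53 = 113 mod 154
  k=15: 17^15 = 37 * 53 * 135 * 17 = 153 mod 154
  k=20: 17^20 = 137 * 53 = 23 mod 154
  k=30: 17^30 = 137 * 37 * 53 * 135 = 1 mod 154  <- first divisor giving 1
Order = 30

30


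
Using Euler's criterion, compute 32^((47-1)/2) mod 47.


p = 47 is prime and the exponent is (p-1)/2 = 23, so by Euler's criterion 32^23 = (32/47) = +1 or -1 mod 47.
Compute by square-and-multiply:
  23 = 16 + 4 + 2 + 1 (binary 10111)
  Repeated squaring mod 47: 32^1 = 32, 32^2 = 37, 32^4 = 6, 32^8 = 36, 32^16 = 27
  32^23 = 32^16 * 32^4 * 32^2 * 32^1 = 27 * 6 * 37 * 32 mod 47
    27 * 6 = 162 = 21 mod 47
    21 * 37 = 777 = 25 mod 47
    25 * 32 = 800 = 1 mod 47
  32^23 = 1 mod 47
Result 1: 32 is a quadratic residue mod 47.
32^23 mod 47 = 1

1


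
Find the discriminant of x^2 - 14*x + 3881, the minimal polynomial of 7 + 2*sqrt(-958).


The element 7 + 2*sqrt(-958) has minimal polynomial:
x^2 - 14*x + 3881
Discriminant = (-14)^2 - 4*(3881)
= 196 - 15524
= -15328

-15328


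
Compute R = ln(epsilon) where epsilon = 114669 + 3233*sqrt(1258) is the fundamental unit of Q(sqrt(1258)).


epsilon = 114669 + 3233*sqrt(1258)
= 229338.0000
R = ln(229338.0000)
= 12.3430

12.3430


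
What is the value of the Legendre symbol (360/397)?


p = 397 is prime, so compute (360/397) with the reciprocity algorithm (Jacobi-symbol steps: pull out 2s via (2/n), flip via reciprocity, reduce):
  pull out 2: (2/397) = -1  (since 397 mod 8 = 5)
  pull out 2: (2/397) = -1  (since 397 mod 8 = 5)
  pull out 2: (2/397) = -1  (since 397 mod 8 = 5)
  reciprocity: (45/397) -> +(397/45)
  reduce: (37/45)
  reciprocity: (37/45) -> +(45/37)
  reduce: (8/37)
  pull out 2: (2/37) = -1  (since 37 mod 8 = 5)
  pull out 2: (2/37) = -1  (since 37 mod 8 = 5)
  pull out 2: (2/37) = -1  (since 37 mod 8 = 5)
  (1/37) = 1
Product of signs = 1
(360/397) = 1

1


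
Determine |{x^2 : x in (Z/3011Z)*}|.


For prime p, the number of non-zero quadratic residues is (p-1)/2.
= (3011-1)/2
= 1505

1505


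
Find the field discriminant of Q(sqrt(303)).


For K = Q(sqrt(d)) with d squarefree: disc(K) = d if d = 1 mod 4, and disc(K) = 4d if d = 2 or 3 mod 4.
Here d = 303, and d mod 4 = 3.
d = 3 mod 4, not 1 (O_K = Z[sqrt(d)]), so disc(K) = 4d = 4 * (303) = 1212

1212


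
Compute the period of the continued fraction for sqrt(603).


Run the CF algorithm for sqrt(603).
a_0 = floor(sqrt(603)) = 24; set m_0=0, q_0=1.
Recurrence: m' = q*a - m,  q' = (d - m'^2)/q,  a' = floor((a_0 + m')/q').
  step 1: m=24, q=27, a=1
  step 2: m=3, q=22, a=1
  step 3: m=19, q=11, a=3
  step 4: m=14, q=37, a=1
  step 5: m=23, q=2, a=23
  step 6: m=23, q=37, a=1
  step 7: m=14, q=11, a=3
  step 8: m=19, q=22, a=1
  step 9: m=3, q=27, a=1
  step 10: m=24, q=1, a=48
a_10 = 2*a_0 = 48, so the period closes here.
sqrt(603) = [24; 1, 1, 3, 1, 23, 1, 3, 1, 1, 48]
Period length = 10

10


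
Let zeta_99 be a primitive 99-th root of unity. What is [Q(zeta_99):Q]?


The degree equals Euler's totient phi(99).
99 = 3^2 * 11
phi(99) = 60

60


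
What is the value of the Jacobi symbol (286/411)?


Compute (286/411) via quadratic reciprocity:
  pull out 2: (2/411) = -1  (since 411 mod 8 = 3)
  reciprocity: (143/411) -> -(411/143)
  reduce: (125/143)
  reciprocity: (125/143) -> +(143/125)
  reduce: (18/125)
  pull out 2: (2/125) = -1  (since 125 mod 8 = 5)
  reciprocity: (9/125) -> +(125/9)
  reduce: (8/9)
  pull out 2: (2/9) = +1  (since 9 mod 8 = 1)
  pull out 2: (2/9) = +1  (since 9 mod 8 = 1)
  pull out 2: (2/9) = +1  (since 9 mod 8 = 1)
  (1/9) = 1
Product of signs = -1

-1


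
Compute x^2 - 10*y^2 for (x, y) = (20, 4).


x^2 - d*y^2
= 20^2 - 10*4^2
= 400 - 160
= 240

240


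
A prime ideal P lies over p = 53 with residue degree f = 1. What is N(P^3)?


N(P^a) = p^(a*f)
= 53^(3*1)
= 53^3
= 148877

148877


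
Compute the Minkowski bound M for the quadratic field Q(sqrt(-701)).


d = -701, d mod 4 = 3, so disc(K) = 4d = -2804; |disc(K)| = 2804
Imaginary quadratic field, so n = 2, s = r2 = 1, r1 = 0
M = (n!/n^n) * (4/pi)^s * sqrt(|disc(K)|) = (2!/2^2) * (4/pi)^1 * sqrt(2804)
= 0.5 * 1.273240 * 52.952809
= 33.7108

33.7108


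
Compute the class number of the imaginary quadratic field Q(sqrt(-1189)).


K = Q(sqrt(-1189)). d mod 4 = 3, so D = disc(K) = 4d = -4756
h(K) equals the number of primitive reduced positive-definite forms (a, b, c) = a*x^2 + b*x*y + c*y^2 with b^2 - 4ac = D,
where reduced means |b| <= a <= c, with b >= 0 whenever |b| = a or a = c, and primitive means gcd(a, b, c) = 1.
Reduced forces 3a^2 <= |D| = 4756, so 1 <= a <= 39; b must have the parity of D, and c = (b^2 - D)/(4a) must be an integer >= a.
Enumerate a = 1..39, b in [-a, a]:
  a=1: (1, 0, 1189)  [1]
  a=2: (2, 2, 595)  [1]
  a=3..4: none
  a=5: (5, -2, 238), (5, 2, 238)  [2]
  a=6: none
  a=7: (7, -2, 170), (7, 2, 170)  [2]
  a=8..9: none
  a=10: (10, -2, 119), (10, 2, 119)  [2]
  a=11..13: none
  a=14: (14, -2, 85), (14, 2, 85)  [2]
  a=15..16: none
  a=17: (17, -2, 70), (17, 2, 70)  [2]
  a=18..24: none
  a=25: (25, -12, 49), (25, 12, 49)  [2]
  a=26..28: none
  a=29: (29, 0, 41)  [1]
  a=30: none
  a=31: (31, -24, 43), (31, 24, 43)  [2]
  a=32..33: none
  a=34: (34, -2, 35), (34, 2, 35)  [2]
  a=35: (35, 12, 35)  [1]
  a=36..39: none
Total reduced forms: 1 + 1 + 2 + 2 + 2 + 2 + 2 + 2 + 1 + 2 + 2 + 1 = 20
h = 20

20


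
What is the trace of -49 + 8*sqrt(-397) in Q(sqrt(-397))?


Tr(a + b*sqrt(d)) = (a + b*sqrt(d)) + (a - b*sqrt(d)) = 2a
= 2 * (-49)
= -98

-98


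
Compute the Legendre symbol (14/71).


p = 71 is prime, so compute (14/71) with the reciprocity algorithm (Jacobi-symbol steps: pull out 2s via (2/n), flip via reciprocity, reduce):
  pull out 2: (2/71) = +1  (since 71 mod 8 = 7)
  reciprocity: (7/71) -> -(71/7)
  reduce: (1/7)
  (1/7) = 1
Product of signs = -1
(14/71) = -1

-1


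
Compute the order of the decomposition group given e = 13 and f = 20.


|D_P| = e * f
= 13 * 20
= 260

260


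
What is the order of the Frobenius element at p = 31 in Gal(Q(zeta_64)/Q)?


The Frobenius at p in Gal(Q(zeta_n)/Q) = (Z/nZ)* is the class of p, so its order is ord_64(31), the smallest k >= 1 with 31^k = 1 mod 64.
n = 64 = 2^6, phi(64) = 32; the order divides phi(n).
Divisors of 32: 1, 2, 4, 8, 16, 32
Repeated squaring mod 64: 31^1 = 31, 31^2 = 1, 31^4 = 1, 31^8 = 1, 31^16 = 1, 31^32 = 1
Test divisors in increasing order:
  k=1: 31^1 = 31 mod 64
  k=2: 31^2 = 1 mod 64  <- first divisor giving 1
Order = 2

2


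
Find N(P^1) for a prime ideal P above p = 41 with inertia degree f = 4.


N(P^a) = p^(a*f)
= 41^(1*4)
= 41^4
= 2825761

2825761


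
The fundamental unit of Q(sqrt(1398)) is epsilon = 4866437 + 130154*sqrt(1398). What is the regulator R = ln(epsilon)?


epsilon = 4866437 + 130154*sqrt(1398)
= 9.7329e+06
R = ln(9.7329e+06)
= 16.0910

16.0910


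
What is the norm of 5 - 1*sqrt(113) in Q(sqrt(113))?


N(a + b*sqrt(d)) = a^2 - d*b^2
= (5)^2 - (113)*(-1)^2
= 25 - 113
= -88

-88


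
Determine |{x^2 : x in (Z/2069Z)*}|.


For prime p, the number of non-zero quadratic residues is (p-1)/2.
= (2069-1)/2
= 1034

1034
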